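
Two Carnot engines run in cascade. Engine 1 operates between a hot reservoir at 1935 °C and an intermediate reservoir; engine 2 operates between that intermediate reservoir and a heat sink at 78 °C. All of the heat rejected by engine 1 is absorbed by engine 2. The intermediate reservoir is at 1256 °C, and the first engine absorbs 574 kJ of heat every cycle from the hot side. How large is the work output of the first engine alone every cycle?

W₁ ≈ 176.5 kJ

T_H = 1935 °C → 1935 + 273.15 = 2208.15 K.
T_C = 78 °C → 78 + 273.15 = 351.15 K.
T_m = 1256 °C → 1256 + 273.15 = 1529.15 K.
First-stage efficiency η₁ = 1 − T_m/T_H = 1 − 1529.15/2208.15 = 0.3075.
W₁ = η₁·Q_H = 0.3075 × 574 = 176.5 kJ.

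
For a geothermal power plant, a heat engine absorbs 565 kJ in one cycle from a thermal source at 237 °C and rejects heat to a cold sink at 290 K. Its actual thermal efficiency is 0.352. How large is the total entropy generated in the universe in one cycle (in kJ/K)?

T_H = 237 °C → 237 + 273.15 = 510.15 K.
W = η·Q_H = 0.352 × 565 = 198.9 kJ, so Q_C = Q_H − W = 366.1 kJ.
Entropy balance on the reservoirs: −Q_H/T_H = -1.108 kJ/K, +Q_C/T_C = 1.262 kJ/K.
ΔS_univ = −Q_H/T_H + Q_C/T_C = 0.1550 kJ/K (> 0, since η = 0.352 < η_Carnot = 0.432).

ΔS_univ ≈ 0.1550 kJ/K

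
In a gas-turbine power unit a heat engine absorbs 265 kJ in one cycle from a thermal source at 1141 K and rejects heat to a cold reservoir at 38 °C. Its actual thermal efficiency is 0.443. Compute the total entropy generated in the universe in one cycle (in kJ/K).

T_C = 38 °C → 38 + 273.15 = 311.15 K.
W = η·Q_H = 0.443 × 265 = 117.4 kJ, so Q_C = Q_H − W = 147.6 kJ.
Reservoir entropy changes: ΔS_H = −Q_H/T_H = −265/1141.00 = -0.2323 kJ/K and ΔS_C = +Q_C/T_C = 147.6/311.15 = 0.4744 kJ/K.
ΔS_univ = −Q_H/T_H + Q_C/T_C = 0.2421 kJ/K (> 0, since η = 0.443 < η_Carnot = 0.727).

ΔS_univ ≈ 0.2421 kJ/K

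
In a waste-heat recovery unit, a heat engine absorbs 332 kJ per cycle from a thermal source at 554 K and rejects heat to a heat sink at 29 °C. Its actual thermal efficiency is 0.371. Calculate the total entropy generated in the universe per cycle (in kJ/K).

ΔS_univ ≈ 0.0919 kJ/K

T_C = 29 °C → 29 + 273.15 = 302.15 K.
W = η·Q_H = 0.371 × 332 = 123.2 kJ, so Q_C = Q_H − W = 208.8 kJ.
Reservoir entropy changes: ΔS_H = −Q_H/T_H = −332/554.00 = -0.5993 kJ/K and ΔS_C = +Q_C/T_C = 208.8/302.15 = 0.6911 kJ/K.
ΔS_univ = −Q_H/T_H + Q_C/T_C = 0.0919 kJ/K (> 0, since η = 0.371 < η_Carnot = 0.455).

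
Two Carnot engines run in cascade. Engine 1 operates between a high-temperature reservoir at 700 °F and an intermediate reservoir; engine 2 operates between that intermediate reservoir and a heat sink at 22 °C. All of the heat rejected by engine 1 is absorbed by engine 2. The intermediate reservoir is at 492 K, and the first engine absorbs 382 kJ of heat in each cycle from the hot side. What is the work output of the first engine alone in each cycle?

T_H = 700 °F → (700 − 32) × 5/9 = 371.11 °C = 644.26 K.
T_C = 22 °C → 22 + 273.15 = 295.15 K.
First-stage efficiency η₁ = 1 − T_m/T_H = 1 − 492.00/644.26 = 0.2363.
W₁ = η₁·Q_H = 0.2363 × 382 = 90.3 kJ.

W₁ ≈ 90.3 kJ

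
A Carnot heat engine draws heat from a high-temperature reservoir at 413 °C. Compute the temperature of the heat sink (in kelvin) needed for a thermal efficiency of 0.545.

T_C ≈ 312 K

T_H = 413 °C → 413 + 273.15 = 686.15 K.
From η = 1 − T_C/T_H, T_C = T_H·(1 − η) = 686.15 × (1 − 0.545) = 312 K.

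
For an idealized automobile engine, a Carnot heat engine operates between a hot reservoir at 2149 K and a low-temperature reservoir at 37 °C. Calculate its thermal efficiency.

η ≈ 0.856

T_C = 37 °C → 37 + 273.15 = 310.15 K.
Carnot efficiency: η = 1 − T_C/T_H = 1 − 310.15/2149.00 = 0.856.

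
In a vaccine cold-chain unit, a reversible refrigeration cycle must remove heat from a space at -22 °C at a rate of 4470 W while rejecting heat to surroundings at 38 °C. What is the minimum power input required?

T_H = 38 °C → 38 + 273.15 = 311.15 K.
T_C = -22 °C → -22 + 273.15 = 251.15 K.
COP_R = T_C/(T_H − T_C) = 251.15/60.00 = 4.1858.
W = Q_C/COP_R = 4470/4.1858 = 1070 W.

Ẇ_in ≈ 1070 W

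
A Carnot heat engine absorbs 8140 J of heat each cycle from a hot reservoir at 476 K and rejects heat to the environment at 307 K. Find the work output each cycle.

For a reversible engine, η = 1 − T_C/T_H = 1 − 307.00/476.00 = 0.3550.
W = η·Q_H = 0.3550 × 8140 = 2890 J.

W ≈ 2890 J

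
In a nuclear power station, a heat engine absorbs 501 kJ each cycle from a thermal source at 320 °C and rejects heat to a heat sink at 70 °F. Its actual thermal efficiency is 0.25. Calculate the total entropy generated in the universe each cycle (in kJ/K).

T_H = 320 °C → 320 + 273.15 = 593.15 K.
T_C = 70 °F → (70 − 32) × 5/9 = 21.11 °C = 294.26 K.
W = η·Q_H = 0.25 × 501 = 125.2 kJ, so Q_C = Q_H − W = 375.8 kJ.
Entropy balance on the reservoirs: −Q_H/T_H = -0.8446 kJ/K, +Q_C/T_C = 1.277 kJ/K.
ΔS_univ = −Q_H/T_H + Q_C/T_C = 0.432 kJ/K (> 0, since η = 0.25 < η_Carnot = 0.504).

ΔS_univ ≈ 0.432 kJ/K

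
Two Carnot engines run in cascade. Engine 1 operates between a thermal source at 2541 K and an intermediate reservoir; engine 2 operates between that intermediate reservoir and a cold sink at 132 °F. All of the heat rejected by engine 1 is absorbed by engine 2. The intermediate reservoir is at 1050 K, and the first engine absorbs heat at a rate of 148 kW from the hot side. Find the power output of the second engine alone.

Ẇ₂ ≈ 42.0 kW

T_C = 132 °F → (132 − 32) × 5/9 = 55.56 °C = 328.71 K.
Heat entering the second stage: Q_m = Q_H·(T_m/T_H) = 148 × 1050.00/2541.00 = 61.2 kW.
Second-stage efficiency η₂ = 1 − T_C/T_m = 1 − 328.71/1050.00 = 0.6869, so W₂ = η₂·Q_m = 42.0 kW.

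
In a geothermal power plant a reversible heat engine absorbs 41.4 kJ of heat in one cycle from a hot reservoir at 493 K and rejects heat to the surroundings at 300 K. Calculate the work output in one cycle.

The Carnot efficiency is η = 1 − T_C/T_H = 1 − 300.00/493.00 = 0.3915.
W = η·Q_H = 0.3915 × 41.4 = 16.2 kJ.

W ≈ 16.2 kJ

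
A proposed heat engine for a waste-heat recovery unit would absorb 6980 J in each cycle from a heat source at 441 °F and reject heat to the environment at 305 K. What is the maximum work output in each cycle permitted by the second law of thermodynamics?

T_H = 441 °F → (441 − 32) × 5/9 = 227.22 °C = 500.37 K.
The upper bound on efficiency is η_max = 1 − T_C/T_H = 1 − 305.00/500.37 = 0.3905.
W_max = η_max · Q_H = 0.3905 × 6980 = 2725 J.

W_max ≈ 2725 J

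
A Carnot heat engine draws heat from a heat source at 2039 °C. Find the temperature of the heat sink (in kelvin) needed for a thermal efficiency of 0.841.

T_H = 2039 °C → 2039 + 273.15 = 2312.15 K.
From η = 1 − T_C/T_H, T_C = T_H·(1 − η) = 2312.15 × (1 − 0.841) = 367.6 K.

T_C ≈ 367.6 K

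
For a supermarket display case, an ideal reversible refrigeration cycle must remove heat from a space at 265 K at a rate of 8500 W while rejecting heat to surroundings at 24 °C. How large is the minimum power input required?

Ẇ_in ≈ 1030 W

T_H = 24 °C → 24 + 273.15 = 297.15 K.
Carnot COP: COP_R = T_C/(T_H − T_C) = 265.00/32.15 = 8.2426.
W = Q_C/COP_R = 8500/8.2426 = 1030 W.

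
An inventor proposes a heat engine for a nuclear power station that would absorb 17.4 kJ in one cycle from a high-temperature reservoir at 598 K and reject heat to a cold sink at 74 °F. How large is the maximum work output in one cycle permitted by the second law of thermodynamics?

W_max ≈ 8.77 kJ

T_C = 74 °F → (74 − 32) × 5/9 = 23.33 °C = 296.48 K.
No engine can exceed the Carnot limit: η_max = 1 − T_C/T_H = 1 − 296.48/598.00 = 0.5042.
W_max = η_max · Q_H = 0.5042 × 17.4 = 8.77 kJ.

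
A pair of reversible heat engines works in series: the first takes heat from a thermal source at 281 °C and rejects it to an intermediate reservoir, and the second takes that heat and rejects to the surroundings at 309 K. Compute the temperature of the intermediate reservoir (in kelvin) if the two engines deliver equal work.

T_H = 281 °C → 281 + 273.15 = 554.15 K.
For reversible stages Q_m = Q_H·(T_m/T_H). Setting W₁ = Q_H(1 − T_m/T_H) equal to W₂ = Q_m(1 − T_C/T_m) = Q_H·(T_m − T_C)/T_H gives T_H − T_m = T_m − T_C, so T_m = (T_H + T_C)/2 = (554.15 + 309.00)/2 = 432 K.

T_m ≈ 432 K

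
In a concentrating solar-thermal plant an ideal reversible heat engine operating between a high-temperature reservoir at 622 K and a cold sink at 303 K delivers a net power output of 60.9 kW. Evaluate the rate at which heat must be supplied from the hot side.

Q̇_H ≈ 118.7 kW

η_rev = 1 − T_C/T_H = 1 − 303.00/622.00 = 0.5129.
Q_H = W/η = 60.9/0.5129 = 118.7 kW.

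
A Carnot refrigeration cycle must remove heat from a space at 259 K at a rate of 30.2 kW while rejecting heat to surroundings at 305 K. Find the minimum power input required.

Ẇ_in ≈ 5.36 kW

Carnot COP: COP_R = T_C/(T_H − T_C) = 259.00/46.00 = 5.6304.
W = Q_C/COP_R = 30.2/5.6304 = 5.36 kW.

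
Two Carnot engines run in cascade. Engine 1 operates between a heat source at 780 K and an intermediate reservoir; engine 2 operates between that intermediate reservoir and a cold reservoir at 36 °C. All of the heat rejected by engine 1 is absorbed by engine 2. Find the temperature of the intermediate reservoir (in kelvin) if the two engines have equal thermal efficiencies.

T_m ≈ 491 K

T_C = 36 °C → 36 + 273.15 = 309.15 K.
Equal efficiencies require 1 − T_m/T_H = 1 − T_C/T_m, i.e. T_m/T_H = T_C/T_m, so T_m = √(T_H·T_C) = √(780.00 × 309.15) = 491 K.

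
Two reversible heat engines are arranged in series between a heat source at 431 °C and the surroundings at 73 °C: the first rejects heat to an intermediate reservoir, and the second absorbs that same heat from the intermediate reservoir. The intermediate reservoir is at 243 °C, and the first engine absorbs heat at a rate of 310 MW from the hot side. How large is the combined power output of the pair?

Ẇ_total ≈ 158 MW

T_H = 431 °C → 431 + 273.15 = 704.15 K.
T_C = 73 °C → 73 + 273.15 = 346.15 K.
Two reversible stages in series are equivalent to a single Carnot engine between T_H and T_C, so η_total = 1 − T_C/T_H = 1 − 346.15/704.15 = 0.5084.
W_total = η_total · Q_H = 0.5084 × 310 = 158 MW.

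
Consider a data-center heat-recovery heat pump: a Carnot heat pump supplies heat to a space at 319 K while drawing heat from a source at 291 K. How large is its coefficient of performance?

The Carnot heat-pump COP is COP_HP = T_H/(T_H − T_C) = 319.00/(319.00 − 291.00) = 11.4.

COP_HP ≈ 11.4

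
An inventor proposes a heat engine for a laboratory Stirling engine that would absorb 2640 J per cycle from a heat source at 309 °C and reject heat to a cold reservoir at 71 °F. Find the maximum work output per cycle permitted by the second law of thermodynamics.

T_H = 309 °C → 309 + 273.15 = 582.15 K.
T_C = 71 °F → (71 − 32) × 5/9 = 21.67 °C = 294.82 K.
The upper bound on efficiency is η_max = 1 − T_C/T_H = 1 − 294.82/582.15 = 0.4936.
W_max = η_max · Q_H = 0.4936 × 2640 = 1300 J.

W_max ≈ 1300 J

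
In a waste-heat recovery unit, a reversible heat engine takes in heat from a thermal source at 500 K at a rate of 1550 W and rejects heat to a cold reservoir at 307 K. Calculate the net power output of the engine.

For a reversible engine, η = 1 − T_C/T_H = 1 − 307.00/500.00 = 0.3860.
W = η·Q_H = 0.3860 × 1550 = 598 W.

Ẇ ≈ 598 W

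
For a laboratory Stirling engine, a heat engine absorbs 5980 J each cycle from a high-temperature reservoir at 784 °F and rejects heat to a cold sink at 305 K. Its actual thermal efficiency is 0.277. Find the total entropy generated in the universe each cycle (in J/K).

ΔS_univ ≈ 5.52 J/K

T_H = 784 °F → (784 − 32) × 5/9 = 417.78 °C = 690.93 K.
W = η·Q_H = 0.277 × 5980 = 1656 J, so Q_C = Q_H − W = 4324 J.
The hot reservoir loses entropy Q_H/T_H = 5980/690.93 = 8.655 J/K; the cold reservoir gains Q_C/T_C = 4324/305.00 = 14.18 J/K.
ΔS_univ = −Q_H/T_H + Q_C/T_C = 5.52 J/K (> 0, since η = 0.277 < η_Carnot = 0.559).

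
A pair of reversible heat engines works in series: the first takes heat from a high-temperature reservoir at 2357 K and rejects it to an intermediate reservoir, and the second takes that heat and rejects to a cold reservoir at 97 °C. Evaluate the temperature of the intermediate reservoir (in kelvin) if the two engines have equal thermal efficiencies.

T_C = 97 °C → 97 + 273.15 = 370.15 K.
Equal efficiencies require 1 − T_m/T_H = 1 − T_C/T_m, i.e. T_m/T_H = T_C/T_m, so T_m = √(T_H·T_C) = √(2357.00 × 370.15) = 934 K.

T_m ≈ 934 K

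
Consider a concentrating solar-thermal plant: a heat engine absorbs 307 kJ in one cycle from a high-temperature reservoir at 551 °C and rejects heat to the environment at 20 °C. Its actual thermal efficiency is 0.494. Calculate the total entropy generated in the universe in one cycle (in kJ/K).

T_H = 551 °C → 551 + 273.15 = 824.15 K.
T_C = 20 °C → 20 + 273.15 = 293.15 K.
W = η·Q_H = 0.494 × 307 = 151.7 kJ, so Q_C = Q_H − W = 155.3 kJ.
Entropy balance on the reservoirs: −Q_H/T_H = -0.3725 kJ/K, +Q_C/T_C = 0.5299 kJ/K.
ΔS_univ = −Q_H/T_H + Q_C/T_C = 0.157 kJ/K (> 0, since η = 0.494 < η_Carnot = 0.644).

ΔS_univ ≈ 0.157 kJ/K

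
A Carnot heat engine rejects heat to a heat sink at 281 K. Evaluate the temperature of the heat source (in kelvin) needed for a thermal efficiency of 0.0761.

T_H ≈ 304 K

From η = 1 − T_C/T_H, solving for T_H gives T_H = T_C/(1 − η) = 281.00/(1 − 0.0761) = 304 K.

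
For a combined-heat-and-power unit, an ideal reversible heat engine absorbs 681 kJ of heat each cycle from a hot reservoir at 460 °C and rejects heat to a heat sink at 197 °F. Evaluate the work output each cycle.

W ≈ 342 kJ

T_H = 460 °C → 460 + 273.15 = 733.15 K.
T_C = 197 °F → (197 − 32) × 5/9 = 91.67 °C = 364.82 K.
For a reversible engine, η = 1 − T_C/T_H = 1 − 364.82/733.15 = 0.5024.
W = η·Q_H = 0.5024 × 681 = 342 kJ.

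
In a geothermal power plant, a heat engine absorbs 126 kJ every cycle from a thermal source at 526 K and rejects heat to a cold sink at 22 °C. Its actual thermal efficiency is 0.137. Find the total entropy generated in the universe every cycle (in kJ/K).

T_C = 22 °C → 22 + 273.15 = 295.15 K.
W = η·Q_H = 0.137 × 126 = 17.26 kJ, so Q_C = Q_H − W = 108.7 kJ.
The hot reservoir loses entropy Q_H/T_H = 126/526.00 = 0.2395 kJ/K; the cold reservoir gains Q_C/T_C = 108.7/295.15 = 0.3684 kJ/K.
ΔS_univ = −Q_H/T_H + Q_C/T_C = 0.129 kJ/K (> 0, since η = 0.137 < η_Carnot = 0.439).

ΔS_univ ≈ 0.129 kJ/K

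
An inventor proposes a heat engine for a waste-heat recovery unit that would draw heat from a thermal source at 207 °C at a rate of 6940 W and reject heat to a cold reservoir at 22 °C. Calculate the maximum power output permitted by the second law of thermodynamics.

Ẇ_max ≈ 2670 W

T_H = 207 °C → 207 + 273.15 = 480.15 K.
T_C = 22 °C → 22 + 273.15 = 295.15 K.
The upper bound on efficiency is η_max = 1 − T_C/T_H = 1 − 295.15/480.15 = 0.3853.
W_max = η_max · Q_H = 0.3853 × 6940 = 2670 W.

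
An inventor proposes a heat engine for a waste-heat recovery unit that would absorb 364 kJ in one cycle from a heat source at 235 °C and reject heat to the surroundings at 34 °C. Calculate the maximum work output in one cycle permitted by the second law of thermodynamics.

W_max ≈ 144 kJ

T_H = 235 °C → 235 + 273.15 = 508.15 K.
T_C = 34 °C → 34 + 273.15 = 307.15 K.
By the Carnot theorem, η_max = 1 − T_C/T_H = 1 − 307.15/508.15 = 0.3956.
W_max = η_max · Q_H = 0.3956 × 364 = 144 kJ.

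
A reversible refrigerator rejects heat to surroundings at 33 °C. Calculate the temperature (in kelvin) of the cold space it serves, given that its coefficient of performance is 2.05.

T_C ≈ 206 K

T_H = 33 °C → 33 + 273.15 = 306.15 K.
COP_R = T_C/(T_H − T_C) ⇒ T_C = T_H·COP_R/(1 + COP_R) = 306.15 × 2.05/(1 + 2.05) = 206 K.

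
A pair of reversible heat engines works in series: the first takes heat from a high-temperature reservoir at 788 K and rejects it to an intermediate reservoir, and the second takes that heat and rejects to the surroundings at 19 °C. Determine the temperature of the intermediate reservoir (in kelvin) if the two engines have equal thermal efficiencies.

T_m ≈ 480 K

T_C = 19 °C → 19 + 273.15 = 292.15 K.
Equal efficiencies require 1 − T_m/T_H = 1 − T_C/T_m, i.e. T_m/T_H = T_C/T_m, so T_m = √(T_H·T_C) = √(788.00 × 292.15) = 480 K.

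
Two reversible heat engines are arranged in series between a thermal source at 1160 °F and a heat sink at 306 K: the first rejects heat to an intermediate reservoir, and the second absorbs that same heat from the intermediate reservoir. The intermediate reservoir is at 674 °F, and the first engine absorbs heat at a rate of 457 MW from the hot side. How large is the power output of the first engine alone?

T_H = 1160 °F → (1160 − 32) × 5/9 = 626.67 °C = 899.82 K.
T_m = 674 °F → (674 − 32) × 5/9 = 356.67 °C = 629.82 K.
First-stage efficiency η₁ = 1 − T_m/T_H = 1 − 629.82/899.82 = 0.3001.
W₁ = η₁·Q_H = 0.3001 × 457 = 137.1 MW.

Ẇ₁ ≈ 137.1 MW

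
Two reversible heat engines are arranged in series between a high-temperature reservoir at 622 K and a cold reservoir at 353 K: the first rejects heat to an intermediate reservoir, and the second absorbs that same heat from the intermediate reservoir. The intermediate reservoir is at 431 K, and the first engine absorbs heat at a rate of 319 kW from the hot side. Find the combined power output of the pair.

Ẇ_total ≈ 138 kW

Two reversible stages in series are equivalent to a single Carnot engine between T_H and T_C, so η_total = 1 − T_C/T_H = 1 − 353.00/622.00 = 0.4325.
W_total = η_total · Q_H = 0.4325 × 319 = 138 kW.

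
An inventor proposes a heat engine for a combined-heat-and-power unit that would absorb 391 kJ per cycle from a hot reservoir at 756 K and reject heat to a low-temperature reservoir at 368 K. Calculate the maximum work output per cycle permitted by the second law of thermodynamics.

W_max ≈ 201 kJ

No engine can exceed the Carnot limit: η_max = 1 − T_C/T_H = 1 − 368.00/756.00 = 0.5132.
W_max = η_max · Q_H = 0.5132 × 391 = 201 kJ.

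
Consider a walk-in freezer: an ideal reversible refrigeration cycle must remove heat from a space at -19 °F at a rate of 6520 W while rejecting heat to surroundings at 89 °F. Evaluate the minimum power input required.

Ẇ_in ≈ 1598 W

T_H = 89 °F → (89 − 32) × 5/9 = 31.67 °C = 304.82 K.
T_C = -19 °F → (-19 − 32) × 5/9 = -28.33 °C = 244.82 K.
For a reversible refrigerator, COP_R = T_C/(T_H − T_C) = 244.82/60.00 = 4.0803.
W = Q_C/COP_R = 6520/4.0803 = 1598 W.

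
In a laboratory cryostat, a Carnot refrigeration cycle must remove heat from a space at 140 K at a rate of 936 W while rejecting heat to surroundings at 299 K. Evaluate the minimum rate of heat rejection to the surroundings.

Q̇_H ≈ 1999 W

For a reversible cycle Q_H/Q_C = T_H/T_C, so Q_H = Q_C·T_H/T_C = 936 × 299.00/140.00 = 1999 W.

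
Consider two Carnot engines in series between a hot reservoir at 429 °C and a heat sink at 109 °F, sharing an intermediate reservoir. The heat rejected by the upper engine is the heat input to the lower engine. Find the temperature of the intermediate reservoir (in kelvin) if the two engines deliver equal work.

T_m ≈ 509 K

T_H = 429 °C → 429 + 273.15 = 702.15 K.
T_C = 109 °F → (109 − 32) × 5/9 = 42.78 °C = 315.93 K.
For reversible stages Q_m = Q_H·(T_m/T_H). Setting W₁ = Q_H(1 − T_m/T_H) equal to W₂ = Q_m(1 − T_C/T_m) = Q_H·(T_m − T_C)/T_H gives T_H − T_m = T_m − T_C, so T_m = (T_H + T_C)/2 = (702.15 + 315.93)/2 = 509 K.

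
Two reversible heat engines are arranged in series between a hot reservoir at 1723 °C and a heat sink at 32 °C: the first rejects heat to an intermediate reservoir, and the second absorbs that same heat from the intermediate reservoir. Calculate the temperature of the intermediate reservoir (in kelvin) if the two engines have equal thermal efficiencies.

T_m ≈ 780 K

T_H = 1723 °C → 1723 + 273.15 = 1996.15 K.
T_C = 32 °C → 32 + 273.15 = 305.15 K.
Equal efficiencies require 1 − T_m/T_H = 1 − T_C/T_m, i.e. T_m/T_H = T_C/T_m, so T_m = √(T_H·T_C) = √(1996.15 × 305.15) = 780 K.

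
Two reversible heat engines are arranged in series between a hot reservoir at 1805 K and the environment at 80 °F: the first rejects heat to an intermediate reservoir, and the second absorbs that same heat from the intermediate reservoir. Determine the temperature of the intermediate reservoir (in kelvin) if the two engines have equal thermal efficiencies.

T_C = 80 °F → (80 − 32) × 5/9 = 26.67 °C = 299.82 K.
Equal efficiencies require 1 − T_m/T_H = 1 − T_C/T_m, i.e. T_m/T_H = T_C/T_m, so T_m = √(T_H·T_C) = √(1805.00 × 299.82) = 736 K.

T_m ≈ 736 K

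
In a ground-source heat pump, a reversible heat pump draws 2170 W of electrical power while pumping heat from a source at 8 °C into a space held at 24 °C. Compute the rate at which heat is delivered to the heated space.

Q̇_H ≈ 40300 W

T_H = 24 °C → 24 + 273.15 = 297.15 K.
T_C = 8 °C → 8 + 273.15 = 281.15 K.
The Carnot heat-pump COP is COP_HP = T_H/(T_H − T_C) = 297.15/16.00 = 18.5719.
Q_H = COP_HP · W = 18.5719 × 2170 = 40300 W.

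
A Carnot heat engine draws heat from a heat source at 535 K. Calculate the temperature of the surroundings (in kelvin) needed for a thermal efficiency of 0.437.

From η = 1 − T_C/T_H, T_C = T_H·(1 − η) = 535.00 × (1 − 0.437) = 301 K.

T_C ≈ 301 K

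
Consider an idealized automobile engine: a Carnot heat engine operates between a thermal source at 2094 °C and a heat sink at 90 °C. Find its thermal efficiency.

T_H = 2094 °C → 2094 + 273.15 = 2367.15 K.
T_C = 90 °C → 90 + 273.15 = 363.15 K.
Since the cycle is reversible, η = 1 − T_C/T_H = 1 − 363.15/2367.15 = 0.847.

η ≈ 0.847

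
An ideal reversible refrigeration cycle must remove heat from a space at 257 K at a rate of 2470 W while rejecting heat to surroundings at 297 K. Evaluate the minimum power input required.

For a reversible refrigerator, COP_R = T_C/(T_H − T_C) = 257.00/40.00 = 6.4250.
W = Q_C/COP_R = 2470/6.4250 = 384.4 W.

Ẇ_in ≈ 384.4 W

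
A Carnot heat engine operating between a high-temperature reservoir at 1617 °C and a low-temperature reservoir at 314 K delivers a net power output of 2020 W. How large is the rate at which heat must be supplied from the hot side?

T_H = 1617 °C → 1617 + 273.15 = 1890.15 K.
Since the cycle is reversible, η = 1 − T_C/T_H = 1 − 314.00/1890.15 = 0.8339.
Q_H = W/η = 2020/0.8339 = 2422 W.

Q̇_H ≈ 2422 W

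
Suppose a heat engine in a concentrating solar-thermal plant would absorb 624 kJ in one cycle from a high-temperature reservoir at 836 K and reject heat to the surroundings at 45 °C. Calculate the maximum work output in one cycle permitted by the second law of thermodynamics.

T_C = 45 °C → 45 + 273.15 = 318.15 K.
The upper bound on efficiency is η_max = 1 − T_C/T_H = 1 − 318.15/836.00 = 0.6194.
W_max = η_max · Q_H = 0.6194 × 624 = 387 kJ.

W_max ≈ 387 kJ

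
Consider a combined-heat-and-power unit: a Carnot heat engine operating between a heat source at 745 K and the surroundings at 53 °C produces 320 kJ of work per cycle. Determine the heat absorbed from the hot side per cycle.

Q_H ≈ 569.2 kJ

T_C = 53 °C → 53 + 273.15 = 326.15 K.
For a reversible engine, η = 1 − T_C/T_H = 1 − 326.15/745.00 = 0.5622.
Q_H = W/η = 320/0.5622 = 569.2 kJ.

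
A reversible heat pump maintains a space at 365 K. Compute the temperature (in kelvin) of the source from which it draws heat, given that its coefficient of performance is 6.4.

COP_HP = T_H/(T_H − T_C) ⇒ T_C = T_H·(COP_HP − 1)/COP_HP = 365.00 × (6.4 − 1)/6.4 = 308 K.

T_C ≈ 308 K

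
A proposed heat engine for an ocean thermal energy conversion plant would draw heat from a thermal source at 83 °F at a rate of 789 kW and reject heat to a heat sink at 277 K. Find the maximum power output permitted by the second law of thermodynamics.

T_H = 83 °F → (83 − 32) × 5/9 = 28.33 °C = 301.48 K.
No engine can exceed the Carnot limit: η_max = 1 − T_C/T_H = 1 − 277.00/301.48 = 0.0812.
W_max = η_max · Q_H = 0.0812 × 789 = 64.1 kW.

Ẇ_max ≈ 64.1 kW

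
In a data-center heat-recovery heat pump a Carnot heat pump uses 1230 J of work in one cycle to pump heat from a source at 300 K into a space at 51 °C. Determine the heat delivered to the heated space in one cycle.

T_H = 51 °C → 51 + 273.15 = 324.15 K.
Reversible heating COP: COP_HP = T_H/(T_H − T_C) = 324.15/24.15 = 13.4224.
Q_H = COP_HP · W = 13.4224 × 1230 = 16510 J.

Q_H ≈ 16510 J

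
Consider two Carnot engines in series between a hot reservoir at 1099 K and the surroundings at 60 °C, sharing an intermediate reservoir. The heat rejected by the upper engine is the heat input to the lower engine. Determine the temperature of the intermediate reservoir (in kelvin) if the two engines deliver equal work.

T_m ≈ 716 K

T_C = 60 °C → 60 + 273.15 = 333.15 K.
For reversible stages Q_m = Q_H·(T_m/T_H). Setting W₁ = Q_H(1 − T_m/T_H) equal to W₂ = Q_m(1 − T_C/T_m) = Q_H·(T_m − T_C)/T_H gives T_H − T_m = T_m − T_C, so T_m = (T_H + T_C)/2 = (1099.00 + 333.15)/2 = 716 K.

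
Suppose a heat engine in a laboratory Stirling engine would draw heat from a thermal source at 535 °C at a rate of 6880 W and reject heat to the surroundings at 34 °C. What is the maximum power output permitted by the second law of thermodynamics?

T_H = 535 °C → 535 + 273.15 = 808.15 K.
T_C = 34 °C → 34 + 273.15 = 307.15 K.
By the Carnot theorem, η_max = 1 − T_C/T_H = 1 − 307.15/808.15 = 0.6199.
W_max = η_max · Q_H = 0.6199 × 6880 = 4265 W.

Ẇ_max ≈ 4265 W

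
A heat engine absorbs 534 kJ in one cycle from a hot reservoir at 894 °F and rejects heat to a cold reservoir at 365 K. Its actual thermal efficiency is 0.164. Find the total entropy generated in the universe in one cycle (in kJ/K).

T_H = 894 °F → (894 − 32) × 5/9 = 478.89 °C = 752.04 K.
W = η·Q_H = 0.164 × 534 = 87.58 kJ, so Q_C = Q_H − W = 446.4 kJ.
The hot reservoir loses entropy Q_H/T_H = 534/752.04 = 0.7101 kJ/K; the cold reservoir gains Q_C/T_C = 446.4/365.00 = 1.223 kJ/K.
ΔS_univ = −Q_H/T_H + Q_C/T_C = 0.5130 kJ/K (> 0, since η = 0.164 < η_Carnot = 0.515).

ΔS_univ ≈ 0.5130 kJ/K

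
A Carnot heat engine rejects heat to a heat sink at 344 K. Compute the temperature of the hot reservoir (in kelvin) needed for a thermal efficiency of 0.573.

From η = 1 − T_C/T_H, solving for T_H gives T_H = T_C/(1 − η) = 344.00/(1 − 0.573) = 805.6 K.

T_H ≈ 805.6 K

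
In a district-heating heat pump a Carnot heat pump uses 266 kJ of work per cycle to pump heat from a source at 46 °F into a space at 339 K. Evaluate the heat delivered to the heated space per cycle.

Q_H ≈ 1553 kJ

T_C = 46 °F → (46 − 32) × 5/9 = 7.78 °C = 280.93 K.
Reversible heating COP: COP_HP = T_H/(T_H − T_C) = 339.00/58.07 = 5.8376.
Q_H = COP_HP · W = 5.8376 × 266 = 1553 kJ.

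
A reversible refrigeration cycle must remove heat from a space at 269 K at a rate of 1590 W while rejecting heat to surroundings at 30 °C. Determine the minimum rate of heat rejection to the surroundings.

T_H = 30 °C → 30 + 273.15 = 303.15 K.
For a reversible cycle Q_H/Q_C = T_H/T_C, so Q_H = Q_C·T_H/T_C = 1590 × 303.15/269.00 = 1790 W.

Q̇_H ≈ 1790 W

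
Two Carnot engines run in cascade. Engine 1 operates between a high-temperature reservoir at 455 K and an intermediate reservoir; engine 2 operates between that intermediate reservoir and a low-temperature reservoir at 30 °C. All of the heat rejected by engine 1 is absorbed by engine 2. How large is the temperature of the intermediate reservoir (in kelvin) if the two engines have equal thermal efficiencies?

T_C = 30 °C → 30 + 273.15 = 303.15 K.
Equal efficiencies require 1 − T_m/T_H = 1 − T_C/T_m, i.e. T_m/T_H = T_C/T_m, so T_m = √(T_H·T_C) = √(455.00 × 303.15) = 371 K.

T_m ≈ 371 K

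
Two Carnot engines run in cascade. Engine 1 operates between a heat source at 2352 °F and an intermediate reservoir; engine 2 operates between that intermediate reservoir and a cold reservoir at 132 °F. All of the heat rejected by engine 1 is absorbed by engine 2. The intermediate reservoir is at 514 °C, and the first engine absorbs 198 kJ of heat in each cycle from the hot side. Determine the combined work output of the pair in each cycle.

T_H = 2352 °F → (2352 − 32) × 5/9 = 1288.89 °C = 1562.04 K.
T_C = 132 °F → (132 − 32) × 5/9 = 55.56 °C = 328.71 K.
Two reversible stages in series are equivalent to a single Carnot engine between T_H and T_C, so η_total = 1 − T_C/T_H = 1 − 328.71/1562.04 = 0.7896.
W_total = η_total · Q_H = 0.7896 × 198 = 156 kJ.

W_total ≈ 156 kJ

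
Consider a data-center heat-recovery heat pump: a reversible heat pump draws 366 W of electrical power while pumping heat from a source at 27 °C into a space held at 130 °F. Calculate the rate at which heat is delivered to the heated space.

T_H = 130 °F → (130 − 32) × 5/9 = 54.44 °C = 327.59 K.
T_C = 27 °C → 27 + 273.15 = 300.15 K.
COP_HP = T_H/(T_H − T_C) = 327.59/27.44 = 11.9366.
Q_H = COP_HP · W = 11.9366 × 366 = 4370 W.

Q̇_H ≈ 4370 W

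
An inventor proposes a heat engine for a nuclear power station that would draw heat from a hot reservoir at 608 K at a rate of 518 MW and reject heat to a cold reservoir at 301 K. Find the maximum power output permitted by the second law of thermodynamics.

No engine can exceed the Carnot limit: η_max = 1 − T_C/T_H = 1 − 301.00/608.00 = 0.5049.
W_max = η_max · Q_H = 0.5049 × 518 = 262 MW.

Ẇ_max ≈ 262 MW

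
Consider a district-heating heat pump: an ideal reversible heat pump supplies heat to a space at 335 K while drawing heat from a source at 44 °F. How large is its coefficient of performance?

COP_HP ≈ 6.071

T_C = 44 °F → (44 − 32) × 5/9 = 6.67 °C = 279.82 K.
The Carnot heat-pump COP is COP_HP = T_H/(T_H − T_C) = 335.00/(335.00 − 279.82) = 6.071.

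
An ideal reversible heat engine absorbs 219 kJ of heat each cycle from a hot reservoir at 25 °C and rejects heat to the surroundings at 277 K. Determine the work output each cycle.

W ≈ 15.5 kJ

T_H = 25 °C → 25 + 273.15 = 298.15 K.
The Carnot efficiency is η = 1 − T_C/T_H = 1 − 277.00/298.15 = 0.0709.
W = η·Q_H = 0.0709 × 219 = 15.5 kJ.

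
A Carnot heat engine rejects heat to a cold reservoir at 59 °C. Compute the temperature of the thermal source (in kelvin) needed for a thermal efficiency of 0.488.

T_H ≈ 648.7 K

T_C = 59 °C → 59 + 273.15 = 332.15 K.
From η = 1 − T_C/T_H, solving for T_H gives T_H = T_C/(1 − η) = 332.15/(1 − 0.488) = 648.7 K.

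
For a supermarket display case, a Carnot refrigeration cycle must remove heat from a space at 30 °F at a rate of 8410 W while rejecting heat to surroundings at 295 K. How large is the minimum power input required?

Ẇ_in ≈ 710 W

T_C = 30 °F → (30 − 32) × 5/9 = -1.11 °C = 272.04 K.
The reversible coefficient of performance is COP_R = T_C/(T_H − T_C) = 272.04/22.96 = 11.8478.
W = Q_C/COP_R = 8410/11.8478 = 710 W.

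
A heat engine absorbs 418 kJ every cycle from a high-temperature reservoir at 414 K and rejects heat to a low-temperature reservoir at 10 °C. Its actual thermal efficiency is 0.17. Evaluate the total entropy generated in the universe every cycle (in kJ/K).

ΔS_univ ≈ 0.2156 kJ/K

T_C = 10 °C → 10 + 273.15 = 283.15 K.
W = η·Q_H = 0.17 × 418 = 71.06 kJ, so Q_C = Q_H − W = 346.9 kJ.
Entropy balance on the reservoirs: −Q_H/T_H = -1.010 kJ/K, +Q_C/T_C = 1.225 kJ/K.
ΔS_univ = −Q_H/T_H + Q_C/T_C = 0.2156 kJ/K (> 0, since η = 0.17 < η_Carnot = 0.316).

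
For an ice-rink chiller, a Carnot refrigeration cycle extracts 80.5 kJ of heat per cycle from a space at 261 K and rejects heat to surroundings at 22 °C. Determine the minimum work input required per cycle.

T_H = 22 °C → 22 + 273.15 = 295.15 K.
COP_R = T_C/(T_H − T_C) = 261.00/34.15 = 7.6428.
W = Q_C/COP_R = 80.5/7.6428 = 10.53 kJ.

W_in ≈ 10.53 kJ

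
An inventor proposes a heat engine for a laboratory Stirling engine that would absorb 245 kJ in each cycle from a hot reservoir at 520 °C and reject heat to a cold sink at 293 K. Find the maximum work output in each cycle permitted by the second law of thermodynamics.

T_H = 520 °C → 520 + 273.15 = 793.15 K.
No engine can exceed the Carnot limit: η_max = 1 − T_C/T_H = 1 − 293.00/793.15 = 0.6306.
W_max = η_max · Q_H = 0.6306 × 245 = 154 kJ.

W_max ≈ 154 kJ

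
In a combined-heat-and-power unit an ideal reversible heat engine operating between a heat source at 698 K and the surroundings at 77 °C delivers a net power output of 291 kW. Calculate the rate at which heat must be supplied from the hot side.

Q̇_H ≈ 584 kW

T_C = 77 °C → 77 + 273.15 = 350.15 K.
The Carnot efficiency is η = 1 − T_C/T_H = 1 − 350.15/698.00 = 0.4984.
Q_H = W/η = 291/0.4984 = 584 kW.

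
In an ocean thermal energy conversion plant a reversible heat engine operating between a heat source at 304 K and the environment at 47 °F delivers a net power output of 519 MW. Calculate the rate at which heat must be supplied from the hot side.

T_C = 47 °F → (47 − 32) × 5/9 = 8.33 °C = 281.48 K.
Carnot efficiency: η = 1 − T_C/T_H = 1 − 281.48/304.00 = 0.0741.
Q_H = W/η = 519/0.0741 = 7010 MW.

Q̇_H ≈ 7010 MW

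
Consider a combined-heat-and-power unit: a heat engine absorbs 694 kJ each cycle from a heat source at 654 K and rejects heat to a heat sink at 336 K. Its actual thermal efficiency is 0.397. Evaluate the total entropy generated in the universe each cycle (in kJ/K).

ΔS_univ ≈ 0.1843 kJ/K

W = η·Q_H = 0.397 × 694 = 275.5 kJ, so Q_C = Q_H − W = 418.5 kJ.
The hot reservoir loses entropy Q_H/T_H = 694/654.00 = 1.061 kJ/K; the cold reservoir gains Q_C/T_C = 418.5/336.00 = 1.245 kJ/K.
ΔS_univ = −Q_H/T_H + Q_C/T_C = 0.1843 kJ/K (> 0, since η = 0.397 < η_Carnot = 0.486).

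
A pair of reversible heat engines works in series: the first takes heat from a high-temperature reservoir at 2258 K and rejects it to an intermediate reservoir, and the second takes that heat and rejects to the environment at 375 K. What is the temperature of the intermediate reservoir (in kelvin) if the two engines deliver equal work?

T_m ≈ 1320 K

For reversible stages Q_m = Q_H·(T_m/T_H). Setting W₁ = Q_H(1 − T_m/T_H) equal to W₂ = Q_m(1 − T_C/T_m) = Q_H·(T_m − T_C)/T_H gives T_H − T_m = T_m − T_C, so T_m = (T_H + T_C)/2 = (2258.00 + 375.00)/2 = 1320 K.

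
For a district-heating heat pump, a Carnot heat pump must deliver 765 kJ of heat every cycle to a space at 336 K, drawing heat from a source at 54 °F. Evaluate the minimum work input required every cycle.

T_C = 54 °F → (54 − 32) × 5/9 = 12.22 °C = 285.37 K.
Reversible heating COP: COP_HP = T_H/(T_H − T_C) = 336.00/50.63 = 6.6367.
W = Q_H/COP_HP = 765/6.6367 = 115.3 kJ.

W_in ≈ 115.3 kJ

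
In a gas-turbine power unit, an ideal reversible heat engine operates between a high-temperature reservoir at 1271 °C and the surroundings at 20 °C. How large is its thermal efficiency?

η ≈ 0.8102

T_H = 1271 °C → 1271 + 273.15 = 1544.15 K.
T_C = 20 °C → 20 + 273.15 = 293.15 K.
For a reversible engine, η = 1 − T_C/T_H = 1 − 293.15/1544.15 = 0.8102.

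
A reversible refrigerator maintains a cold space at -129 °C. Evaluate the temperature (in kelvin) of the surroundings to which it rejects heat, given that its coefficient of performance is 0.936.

T_H ≈ 298.2 K

T_C = -129 °C → -129 + 273.15 = 144.15 K.
COP_R = T_C/(T_H − T_C) ⇒ T_H = T_C·(1 + 1/COP_R) = 144.15 × (1 + 1/0.936) = 298.2 K.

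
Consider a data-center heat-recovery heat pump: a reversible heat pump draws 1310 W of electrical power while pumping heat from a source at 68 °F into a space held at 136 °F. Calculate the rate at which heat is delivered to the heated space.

Q̇_H ≈ 11500 W

T_H = 136 °F → (136 − 32) × 5/9 = 57.78 °C = 330.93 K.
T_C = 68 °F → (68 − 32) × 5/9 = 20.00 °C = 293.15 K.
The Carnot heat-pump COP is COP_HP = T_H/(T_H − T_C) = 330.93/37.78 = 8.7599.
Q_H = COP_HP · W = 8.7599 × 1310 = 11500 W.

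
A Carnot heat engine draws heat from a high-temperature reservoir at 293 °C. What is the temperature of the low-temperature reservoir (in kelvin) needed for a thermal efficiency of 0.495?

T_C ≈ 286 K

T_H = 293 °C → 293 + 273.15 = 566.15 K.
From η = 1 − T_C/T_H, T_C = T_H·(1 − η) = 566.15 × (1 − 0.495) = 286 K.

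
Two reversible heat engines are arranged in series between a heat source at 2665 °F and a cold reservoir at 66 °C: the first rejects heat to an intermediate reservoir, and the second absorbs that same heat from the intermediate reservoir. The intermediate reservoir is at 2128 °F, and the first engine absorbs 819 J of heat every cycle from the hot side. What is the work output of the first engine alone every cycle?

W₁ ≈ 141 J

T_H = 2665 °F → (2665 − 32) × 5/9 = 1462.78 °C = 1735.93 K.
T_C = 66 °C → 66 + 273.15 = 339.15 K.
T_m = 2128 °F → (2128 − 32) × 5/9 = 1164.44 °C = 1437.59 K.
First-stage efficiency η₁ = 1 − T_m/T_H = 1 − 1437.59/1735.93 = 0.1719.
W₁ = η₁·Q_H = 0.1719 × 819 = 141 J.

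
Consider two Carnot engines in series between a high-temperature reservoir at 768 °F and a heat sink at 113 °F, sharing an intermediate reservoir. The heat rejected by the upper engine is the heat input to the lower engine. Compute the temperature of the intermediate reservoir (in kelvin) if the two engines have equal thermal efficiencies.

T_H = 768 °F → (768 − 32) × 5/9 = 408.89 °C = 682.04 K.
T_C = 113 °F → (113 − 32) × 5/9 = 45.00 °C = 318.15 K.
Equal efficiencies require 1 − T_m/T_H = 1 − T_C/T_m, i.e. T_m/T_H = T_C/T_m, so T_m = √(T_H·T_C) = √(682.04 × 318.15) = 466 K.

T_m ≈ 466 K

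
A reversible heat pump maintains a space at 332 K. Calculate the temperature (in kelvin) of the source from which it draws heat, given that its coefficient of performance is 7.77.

T_C ≈ 289.3 K

COP_HP = T_H/(T_H − T_C) ⇒ T_C = T_H·(COP_HP − 1)/COP_HP = 332.00 × (7.77 − 1)/7.77 = 289.3 K.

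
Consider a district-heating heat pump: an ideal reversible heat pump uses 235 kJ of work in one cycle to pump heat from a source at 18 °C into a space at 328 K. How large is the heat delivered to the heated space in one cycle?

T_C = 18 °C → 18 + 273.15 = 291.15 K.
Reversible heating COP: COP_HP = T_H/(T_H − T_C) = 328.00/36.85 = 8.9009.
Q_H = COP_HP · W = 8.9009 × 235 = 2090 kJ.

Q_H ≈ 2090 kJ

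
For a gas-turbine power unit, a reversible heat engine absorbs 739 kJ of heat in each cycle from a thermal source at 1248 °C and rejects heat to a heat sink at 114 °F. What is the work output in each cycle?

W ≈ 584 kJ

T_H = 1248 °C → 1248 + 273.15 = 1521.15 K.
T_C = 114 °F → (114 − 32) × 5/9 = 45.56 °C = 318.71 K.
For a reversible engine, η = 1 − T_C/T_H = 1 − 318.71/1521.15 = 0.7905.
W = η·Q_H = 0.7905 × 739 = 584 kJ.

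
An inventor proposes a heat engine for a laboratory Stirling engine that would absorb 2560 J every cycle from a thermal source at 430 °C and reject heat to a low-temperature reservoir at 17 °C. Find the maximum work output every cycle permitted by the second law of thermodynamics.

T_H = 430 °C → 430 + 273.15 = 703.15 K.
T_C = 17 °C → 17 + 273.15 = 290.15 K.
By the Carnot theorem, η_max = 1 − T_C/T_H = 1 − 290.15/703.15 = 0.5874.
W_max = η_max · Q_H = 0.5874 × 2560 = 1504 J.

W_max ≈ 1504 J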